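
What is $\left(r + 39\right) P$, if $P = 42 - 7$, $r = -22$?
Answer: $595$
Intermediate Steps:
$P = 35$
$\left(r + 39\right) P = \left(-22 + 39\right) 35 = 17 \cdot 35 = 595$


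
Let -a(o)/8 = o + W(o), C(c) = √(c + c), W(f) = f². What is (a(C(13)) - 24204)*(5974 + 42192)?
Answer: -1175828392 - 385328*√26 ≈ -1.1778e+9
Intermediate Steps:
C(c) = √2*√c (C(c) = √(2*c) = √2*√c)
a(o) = -8*o - 8*o² (a(o) = -8*(o + o²) = -8*o - 8*o²)
(a(C(13)) - 24204)*(5974 + 42192) = (8*(√2*√13)*(-1 - √2*√13) - 24204)*(5974 + 42192) = (8*√26*(-1 - √26) - 24204)*48166 = (-24204 + 8*√26*(-1 - √26))*48166 = -1165809864 + 385328*√26*(-1 - √26)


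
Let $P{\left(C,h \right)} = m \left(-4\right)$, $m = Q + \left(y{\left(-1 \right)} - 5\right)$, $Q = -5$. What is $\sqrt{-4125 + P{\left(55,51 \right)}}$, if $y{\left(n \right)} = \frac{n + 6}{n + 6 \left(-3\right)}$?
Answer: $\frac{i \sqrt{1474305}}{19} \approx 63.906 i$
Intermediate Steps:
$y{\left(n \right)} = \frac{6 + n}{-18 + n}$ ($y{\left(n \right)} = \frac{6 + n}{n - 18} = \frac{6 + n}{-18 + n}$)
$m = - \frac{195}{19}$ ($m = -5 - \left(5 - \frac{6 - 1}{-18 - 1}\right) = -5 - \left(5 - \frac{1}{-19} \cdot 5\right) = -5 - \frac{100}{19} = - \frac{195}{19} \approx -10.263$)
$P{\left(C,h \right)} = \frac{780}{19}$ ($P{\left(C,h \right)} = \left(- \frac{195}{19}\right) \left(-4\right) = \frac{780}{19}$)
$\sqrt{-4125 + P{\left(55,51 \right)}} = \sqrt{-4125 + \frac{780}{19}} = \sqrt{- \frac{77595}{19}} = \frac{i \sqrt{1474305}}{19}$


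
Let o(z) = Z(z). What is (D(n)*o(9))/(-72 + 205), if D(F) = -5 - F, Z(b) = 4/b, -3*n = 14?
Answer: -4/3591 ≈ -0.0011139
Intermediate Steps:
n = -14/3 (n = -1/3*14 = -14/3 ≈ -4.6667)
o(z) = 4/z
(D(n)*o(9))/(-72 + 205) = ((-5 - 1*(-14/3))*(4/9))/(-72 + 205) = ((-5 + 14/3)*(4*(1/9)))/133 = -1/3*4/9*(1/133) = -4/27*1/133 = -4/3591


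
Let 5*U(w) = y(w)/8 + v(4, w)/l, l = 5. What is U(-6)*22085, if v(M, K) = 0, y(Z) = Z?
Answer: -13251/4 ≈ -3312.8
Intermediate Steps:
U(w) = w/40 (U(w) = (w/8 + 0/5)/5 = (w*(⅛) + 0*(⅕))/5 = (w/8 + 0)/5 = (w/8)/5 = w/40)
U(-6)*22085 = ((1/40)*(-6))*22085 = -3/20*22085 = -13251/4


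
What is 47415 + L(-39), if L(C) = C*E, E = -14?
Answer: 47961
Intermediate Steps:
L(C) = -14*C (L(C) = C*(-14) = -14*C)
47415 + L(-39) = 47415 - 14*(-39) = 47415 + 546 = 47961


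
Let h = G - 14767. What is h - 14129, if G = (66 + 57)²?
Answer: -13767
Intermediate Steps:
G = 15129 (G = 123² = 15129)
h = 362 (h = 15129 - 14767 = 362)
h - 14129 = 362 - 14129 = -13767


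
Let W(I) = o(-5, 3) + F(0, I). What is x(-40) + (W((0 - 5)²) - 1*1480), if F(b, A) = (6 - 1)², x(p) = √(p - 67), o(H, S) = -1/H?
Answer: -7274/5 + I*√107 ≈ -1454.8 + 10.344*I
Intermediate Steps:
x(p) = √(-67 + p)
F(b, A) = 25 (F(b, A) = 5² = 25)
W(I) = 126/5 (W(I) = -1/(-5) + 25 = -1*(-⅕) + 25 = ⅕ + 25 = 126/5)
x(-40) + (W((0 - 5)²) - 1*1480) = √(-67 - 40) + (126/5 - 1*1480) = √(-107) + (126/5 - 1480) = I*√107 - 7274/5 = -7274/5 + I*√107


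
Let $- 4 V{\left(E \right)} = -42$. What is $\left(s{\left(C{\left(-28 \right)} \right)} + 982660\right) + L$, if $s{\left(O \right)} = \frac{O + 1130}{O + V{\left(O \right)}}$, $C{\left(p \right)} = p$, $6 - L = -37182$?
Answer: $\frac{35692476}{35} \approx 1.0198 \cdot 10^{6}$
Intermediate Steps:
$L = 37188$ ($L = 6 - -37182 = 6 + 37182 = 37188$)
$V{\left(E \right)} = \frac{21}{2}$ ($V{\left(E \right)} = \left(- \frac{1}{4}\right) \left(-42\right) = \frac{21}{2}$)
$s{\left(O \right)} = \frac{1130 + O}{\frac{21}{2} + O}$ ($s{\left(O \right)} = \frac{O + 1130}{O + \frac{21}{2}} = \frac{1130 + O}{\frac{21}{2} + O}$)
$\left(s{\left(C{\left(-28 \right)} \right)} + 982660\right) + L = \left(\frac{2 \left(1130 - 28\right)}{21 + 2 \left(-28\right)} + 982660\right) + 37188 = \left(2 \frac{1}{21 - 56} \cdot 1102 + 982660\right) + 37188 = \left(2 \frac{1}{-35} \cdot 1102 + 982660\right) + 37188 = \left(2 \left(- \frac{1}{35}\right) 1102 + 982660\right) + 37188 = \left(- \frac{2204}{35} + 982660\right) + 37188 = \frac{34390896}{35} + 37188 = \frac{35692476}{35}$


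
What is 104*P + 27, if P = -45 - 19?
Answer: -6629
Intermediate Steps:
P = -64
104*P + 27 = 104*(-64) + 27 = -6656 + 27 = -6629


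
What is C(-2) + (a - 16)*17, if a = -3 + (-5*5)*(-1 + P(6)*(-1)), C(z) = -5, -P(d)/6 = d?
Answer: -15203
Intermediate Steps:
P(d) = -6*d
a = -878 (a = -3 + (-5*5)*(-1 - 6*6*(-1)) = -3 - 25*(-1 - 36*(-1)) = -3 - 25*(-1 + 36) = -3 - 25*35 = -3 - 875 = -878)
C(-2) + (a - 16)*17 = -5 + (-878 - 16)*17 = -5 - 894*17 = -5 - 15198 = -15203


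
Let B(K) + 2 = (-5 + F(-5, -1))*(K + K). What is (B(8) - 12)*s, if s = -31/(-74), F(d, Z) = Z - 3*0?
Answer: -1705/37 ≈ -46.081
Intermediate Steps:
F(d, Z) = Z (F(d, Z) = Z + 0 = Z)
B(K) = -2 - 12*K (B(K) = -2 + (-5 - 1)*(K + K) = -2 - 12*K)
s = 31/74 (s = -31*(-1/74) = 31/74 ≈ 0.41892)
(B(8) - 12)*s = ((-2 - 12*8) - 12)*(31/74) = ((-2 - 96) - 12)*(31/74) = (-98 - 12)*(31/74) = -110*31/74 = -1705/37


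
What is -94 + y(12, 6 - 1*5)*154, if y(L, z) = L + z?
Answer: 1908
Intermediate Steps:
-94 + y(12, 6 - 1*5)*154 = -94 + (12 + (6 - 1*5))*154 = -94 + (12 + (6 - 5))*154 = -94 + (12 + 1)*154 = -94 + 13*154 = -94 + 2002 = 1908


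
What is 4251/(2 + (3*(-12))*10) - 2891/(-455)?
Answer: -128461/23270 ≈ -5.5205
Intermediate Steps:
4251/(2 + (3*(-12))*10) - 2891/(-455) = 4251/(2 - 36*10) - 2891*(-1/455) = 4251/(2 - 360) + 413/65 = 4251/(-358) + 413/65 = 4251*(-1/358) + 413/65 = -4251/358 + 413/65 = -128461/23270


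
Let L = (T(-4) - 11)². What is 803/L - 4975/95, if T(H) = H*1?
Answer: -208618/4275 ≈ -48.800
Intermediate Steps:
T(H) = H
L = 225 (L = (-4 - 11)² = (-15)² = 225)
803/L - 4975/95 = 803/225 - 4975/95 = 803*(1/225) - 4975*1/95 = 803/225 - 995/19 = -208618/4275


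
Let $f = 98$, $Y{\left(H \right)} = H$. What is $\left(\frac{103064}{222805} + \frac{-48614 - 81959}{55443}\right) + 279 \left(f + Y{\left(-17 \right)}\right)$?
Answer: $\frac{279141562981472}{12352977615} \approx 22597.0$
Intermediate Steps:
$\left(\frac{103064}{222805} + \frac{-48614 - 81959}{55443}\right) + 279 \left(f + Y{\left(-17 \right)}\right) = \left(\frac{103064}{222805} + \frac{-48614 - 81959}{55443}\right) + 279 \left(98 - 17\right) = \left(103064 \cdot \frac{1}{222805} + \left(-48614 - 81959\right) \frac{1}{55443}\right) + 279 \cdot 81 = \left(\frac{103064}{222805} - \frac{130573}{55443}\right) + 22599 = - \frac{23378139913}{12352977615} + 22599 = \frac{279141562981472}{12352977615}$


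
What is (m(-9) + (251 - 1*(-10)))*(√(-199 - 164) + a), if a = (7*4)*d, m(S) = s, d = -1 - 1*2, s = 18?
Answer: -23436 + 3069*I*√3 ≈ -23436.0 + 5315.7*I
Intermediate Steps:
d = -3 (d = -1 - 2 = -3)
m(S) = 18
a = -84 (a = (7*4)*(-3) = 28*(-3) = -84)
(m(-9) + (251 - 1*(-10)))*(√(-199 - 164) + a) = (18 + (251 - 1*(-10)))*(√(-199 - 164) - 84) = (18 + (251 + 10))*(√(-363) - 84) = (18 + 261)*(11*I*√3 - 84) = 279*(-84 + 11*I*√3) = -23436 + 3069*I*√3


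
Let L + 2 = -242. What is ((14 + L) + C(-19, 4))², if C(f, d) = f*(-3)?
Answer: 29929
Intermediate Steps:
L = -244 (L = -2 - 242 = -244)
C(f, d) = -3*f
((14 + L) + C(-19, 4))² = ((14 - 244) - 3*(-19))² = (-230 + 57)² = (-173)² = 29929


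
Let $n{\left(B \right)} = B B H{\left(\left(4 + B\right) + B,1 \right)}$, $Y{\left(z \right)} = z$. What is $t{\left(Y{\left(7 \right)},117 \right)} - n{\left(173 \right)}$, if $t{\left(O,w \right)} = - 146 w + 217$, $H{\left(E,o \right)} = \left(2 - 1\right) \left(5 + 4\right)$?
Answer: $-286226$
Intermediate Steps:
$H{\left(E,o \right)} = 9$ ($H{\left(E,o \right)} = 1 \cdot 9 = 9$)
$t{\left(O,w \right)} = 217 - 146 w$
$n{\left(B \right)} = 9 B^{2}$ ($n{\left(B \right)} = B B 9 = B^{2} \cdot 9 = 9 B^{2}$)
$t{\left(Y{\left(7 \right)},117 \right)} - n{\left(173 \right)} = \left(217 - 17082\right) - 9 \cdot 173^{2} = \left(217 - 17082\right) - 9 \cdot 29929 = -16865 - 269361 = -286226$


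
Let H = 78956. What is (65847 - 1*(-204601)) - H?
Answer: 191492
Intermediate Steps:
(65847 - 1*(-204601)) - H = (65847 - 1*(-204601)) - 1*78956 = (65847 + 204601) - 78956 = 270448 - 78956 = 191492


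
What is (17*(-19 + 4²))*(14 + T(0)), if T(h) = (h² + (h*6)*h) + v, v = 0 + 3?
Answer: -867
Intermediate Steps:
v = 3
T(h) = 3 + 7*h² (T(h) = (h² + (h*6)*h) + 3 = (h² + (6*h)*h) + 3 = (h² + 6*h²) + 3 = 7*h² + 3 = 3 + 7*h²)
(17*(-19 + 4²))*(14 + T(0)) = (17*(-19 + 4²))*(14 + (3 + 7*0²)) = (17*(-19 + 16))*(14 + (3 + 7*0)) = (17*(-3))*(14 + (3 + 0)) = -51*(14 + 3) = -51*17 = -867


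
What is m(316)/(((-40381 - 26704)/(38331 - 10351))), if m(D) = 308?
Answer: -1723568/13417 ≈ -128.46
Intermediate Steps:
m(316)/(((-40381 - 26704)/(38331 - 10351))) = 308/(((-40381 - 26704)/(38331 - 10351))) = 308/((-67085/27980)) = 308/((-67085*1/27980)) = 308/(-13417/5596) = 308*(-5596/13417) = -1723568/13417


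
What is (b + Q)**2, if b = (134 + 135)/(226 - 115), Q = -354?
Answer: 1522950625/12321 ≈ 1.2361e+5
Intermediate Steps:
b = 269/111 ≈ 2.4234
(b + Q)**2 = (269/111 - 354)**2 = (-39025/111)**2 = 1522950625/12321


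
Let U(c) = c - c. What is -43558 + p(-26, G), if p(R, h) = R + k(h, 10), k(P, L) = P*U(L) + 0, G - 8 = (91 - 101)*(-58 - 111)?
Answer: -43584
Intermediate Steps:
G = 1698 (G = 8 + (91 - 101)*(-58 - 111) = 8 - 10*(-169) = 8 + 1690 = 1698)
U(c) = 0
k(P, L) = 0 (k(P, L) = P*0 + 0 = 0 + 0 = 0)
p(R, h) = R (p(R, h) = R + 0 = R)
-43558 + p(-26, G) = -43558 - 26 = -43584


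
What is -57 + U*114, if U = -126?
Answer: -14421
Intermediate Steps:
-57 + U*114 = -57 - 126*114 = -57 - 14364 = -14421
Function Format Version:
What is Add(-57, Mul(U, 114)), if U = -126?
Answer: -14421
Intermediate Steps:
Add(-57, Mul(U, 114)) = Add(-57, Mul(-126, 114)) = Add(-57, -14364) = -14421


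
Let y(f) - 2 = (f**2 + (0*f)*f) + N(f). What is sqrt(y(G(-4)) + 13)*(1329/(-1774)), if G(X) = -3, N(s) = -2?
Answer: -1329*sqrt(22)/1774 ≈ -3.5138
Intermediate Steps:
y(f) = f**2 (y(f) = 2 + ((f**2 + (0*f)*f) - 2) = 2 + ((f**2 + 0*f) - 2) = 2 + ((f**2 + 0) - 2) = 2 + (f**2 - 2) = 2 + (-2 + f**2) = f**2)
sqrt(y(G(-4)) + 13)*(1329/(-1774)) = sqrt((-3)**2 + 13)*(1329/(-1774)) = sqrt(9 + 13)*(1329*(-1/1774)) = sqrt(22)*(-1329/1774) = -1329*sqrt(22)/1774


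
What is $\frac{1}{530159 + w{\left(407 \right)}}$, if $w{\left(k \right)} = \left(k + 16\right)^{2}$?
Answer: $\frac{1}{709088} \approx 1.4103 \cdot 10^{-6}$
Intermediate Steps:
$w{\left(k \right)} = \left(16 + k\right)^{2}$
$\frac{1}{530159 + w{\left(407 \right)}} = \frac{1}{530159 + \left(16 + 407\right)^{2}} = \frac{1}{530159 + 423^{2}} = \frac{1}{530159 + 178929} = \frac{1}{709088}$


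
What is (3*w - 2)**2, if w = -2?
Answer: 64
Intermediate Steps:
(3*w - 2)**2 = (3*(-2) - 2)**2 = (-6 - 2)**2 = (-8)**2 = 64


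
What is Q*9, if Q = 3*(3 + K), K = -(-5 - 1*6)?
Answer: 378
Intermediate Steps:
K = 11 (K = -(-5 - 6) = -1*(-11) = 11)
Q = 42 (Q = 3*(3 + 11) = 3*14 = 42)
Q*9 = 42*9 = 378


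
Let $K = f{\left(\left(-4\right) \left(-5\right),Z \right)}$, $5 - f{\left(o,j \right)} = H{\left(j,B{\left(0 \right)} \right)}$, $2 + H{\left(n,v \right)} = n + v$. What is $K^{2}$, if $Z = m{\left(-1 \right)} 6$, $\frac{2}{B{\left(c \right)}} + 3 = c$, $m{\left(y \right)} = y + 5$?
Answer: $\frac{2401}{9} \approx 266.78$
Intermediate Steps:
$m{\left(y \right)} = 5 + y$
$B{\left(c \right)} = \frac{2}{-3 + c}$
$Z = 24$ ($Z = \left(5 - 1\right) 6 = 4 \cdot 6 = 24$)
$H{\left(n,v \right)} = -2 + n + v$ ($H{\left(n,v \right)} = -2 + \left(n + v\right) = -2 + n + v$)
$f{\left(o,j \right)} = \frac{23}{3} - j$ ($f{\left(o,j \right)} = 5 - \left(-2 + j + \frac{2}{-3 + 0}\right) = 5 - \left(-2 + j + \frac{2}{-3}\right) = 5 - \left(-2 + j + 2 \left(- \frac{1}{3}\right)\right) = 5 - \left(-2 + j - \frac{2}{3}\right) = 5 - \left(- \frac{8}{3} + j\right) = \frac{23}{3} - j$)
$K = - \frac{49}{3}$ ($K = \frac{23}{3} - 24 = - \frac{49}{3} \approx -16.333$)
$K^{2} = \left(- \frac{49}{3}\right)^{2} = \frac{2401}{9}$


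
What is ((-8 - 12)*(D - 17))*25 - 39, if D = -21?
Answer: 18961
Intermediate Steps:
((-8 - 12)*(D - 17))*25 - 39 = ((-8 - 12)*(-21 - 17))*25 - 39 = -20*(-38)*25 - 39 = 760*25 - 39 = 19000 - 39 = 18961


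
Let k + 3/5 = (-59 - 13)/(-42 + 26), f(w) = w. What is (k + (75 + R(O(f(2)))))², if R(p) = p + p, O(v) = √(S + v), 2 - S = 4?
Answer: 622521/100 ≈ 6225.2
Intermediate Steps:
S = -2 (S = 2 - 1*4 = 2 - 4 = -2)
O(v) = √(-2 + v)
R(p) = 2*p
k = 39/10 (k = -⅗ + (-59 - 13)/(-42 + 26) = -⅗ - 72/(-16) = -⅗ - 72*(-1/16) = -⅗ + 9/2 = 39/10 ≈ 3.9000)
(k + (75 + R(O(f(2)))))² = (39/10 + (75 + 2*√(-2 + 2)))² = (39/10 + (75 + 2*√0))² = (39/10 + (75 + 2*0))² = (39/10 + (75 + 0))² = (39/10 + 75)² = (789/10)² = 622521/100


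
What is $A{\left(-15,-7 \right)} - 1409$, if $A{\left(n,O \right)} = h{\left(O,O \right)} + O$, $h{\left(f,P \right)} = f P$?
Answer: $-1367$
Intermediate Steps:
$h{\left(f,P \right)} = P f$
$A{\left(n,O \right)} = O + O^{2}$ ($A{\left(n,O \right)} = O O + O = O^{2} + O = O + O^{2}$)
$A{\left(-15,-7 \right)} - 1409 = - 7 \left(1 - 7\right) - 1409 = \left(-7\right) \left(-6\right) - 1409 = 42 - 1409 = -1367$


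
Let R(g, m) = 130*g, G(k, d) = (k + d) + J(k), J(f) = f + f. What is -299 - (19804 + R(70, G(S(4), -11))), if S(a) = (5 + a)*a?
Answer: -29203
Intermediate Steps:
J(f) = 2*f
S(a) = a*(5 + a)
G(k, d) = d + 3*k (G(k, d) = (k + d) + 2*k = (d + k) + 2*k = d + 3*k)
-299 - (19804 + R(70, G(S(4), -11))) = -299 - (19804 + 130*70) = -299 - (19804 + 9100) = -299 - 1*28904 = -299 - 28904 = -29203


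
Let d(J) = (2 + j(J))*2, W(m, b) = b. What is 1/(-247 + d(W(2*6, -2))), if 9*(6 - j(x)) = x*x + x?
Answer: -9/2083 ≈ -0.0043207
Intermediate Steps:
j(x) = 6 - x/9 - x²/9 (j(x) = 6 - (x*x + x)/9 = 6 - (x² + x)/9 = 6 - (x + x²)/9 = 6 + (-x/9 - x²/9) = 6 - x/9 - x²/9)
d(J) = 16 - 2*J/9 - 2*J²/9 (d(J) = (2 + (6 - J/9 - J²/9))*2 = (8 - J/9 - J²/9)*2 = 16 - 2*J/9 - 2*J²/9)
1/(-247 + d(W(2*6, -2))) = 1/(-247 + (16 - 2/9*(-2) - 2/9*(-2)²)) = 1/(-247 + (16 + 4/9 - 2/9*4)) = 1/(-247 + (16 + 4/9 - 8/9)) = 1/(-247 + 140/9) = 1/(-2083/9) = -9/2083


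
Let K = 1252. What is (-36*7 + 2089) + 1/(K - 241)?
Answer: 1857208/1011 ≈ 1837.0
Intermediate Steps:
(-36*7 + 2089) + 1/(K - 241) = (-36*7 + 2089) + 1/(1252 - 241) = (-252 + 2089) + 1/1011 = 1837 + 1/1011 = 1857208/1011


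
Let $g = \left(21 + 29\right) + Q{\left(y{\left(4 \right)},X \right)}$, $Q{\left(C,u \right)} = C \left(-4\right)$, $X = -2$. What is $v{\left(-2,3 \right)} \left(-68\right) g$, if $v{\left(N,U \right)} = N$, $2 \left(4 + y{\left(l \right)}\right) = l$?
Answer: $7888$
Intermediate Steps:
$y{\left(l \right)} = -4 + \frac{l}{2}$
$Q{\left(C,u \right)} = - 4 C$
$g = 58$ ($g = \left(21 + 29\right) - 4 \left(-4 + \frac{1}{2} \cdot 4\right) = 50 - 4 \left(-4 + 2\right) = 50 - -8 = 50 + 8 = 58$)
$v{\left(-2,3 \right)} \left(-68\right) g = \left(-2\right) \left(-68\right) 58 = 136 \cdot 58 = 7888$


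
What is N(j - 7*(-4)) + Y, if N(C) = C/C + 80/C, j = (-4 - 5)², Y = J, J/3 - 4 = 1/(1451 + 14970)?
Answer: 24582564/1789889 ≈ 13.734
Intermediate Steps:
J = 197055/16421 (J = 12 + 3/(1451 + 14970) = 12 + 3/16421 = 197055/16421 ≈ 12.000)
Y = 197055/16421 ≈ 12.000
j = 81 (j = (-9)² = 81)
N(C) = 1 + 80/C
N(j - 7*(-4)) + Y = (80 + (81 - 7*(-4)))/(81 - 7*(-4)) + 197055/16421 = (80 + (81 + 28))/(81 + 28) + 197055/16421 = (80 + 109)/109 + 197055/16421 = (1/109)*189 + 197055/16421 = 189/109 + 197055/16421 = 24582564/1789889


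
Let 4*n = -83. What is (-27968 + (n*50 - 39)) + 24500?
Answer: -9089/2 ≈ -4544.5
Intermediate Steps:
n = -83/4 (n = (¼)*(-83) = -83/4 ≈ -20.750)
(-27968 + (n*50 - 39)) + 24500 = (-27968 + (-83/4*50 - 39)) + 24500 = (-27968 + (-2075/2 - 39)) + 24500 = (-27968 - 2153/2) + 24500 = -58089/2 + 24500 = -9089/2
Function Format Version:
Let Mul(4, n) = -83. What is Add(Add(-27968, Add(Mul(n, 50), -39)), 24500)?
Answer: Rational(-9089, 2) ≈ -4544.5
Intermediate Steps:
n = Rational(-83, 4) (n = Mul(Rational(1, 4), -83) = Rational(-83, 4) ≈ -20.750)
Add(Add(-27968, Add(Mul(n, 50), -39)), 24500) = Add(Add(-27968, Add(Mul(Rational(-83, 4), 50), -39)), 24500) = Add(Add(-27968, Add(Rational(-2075, 2), -39)), 24500) = Add(Add(-27968, Rational(-2153, 2)), 24500) = Add(Rational(-58089, 2), 24500) = Rational(-9089, 2)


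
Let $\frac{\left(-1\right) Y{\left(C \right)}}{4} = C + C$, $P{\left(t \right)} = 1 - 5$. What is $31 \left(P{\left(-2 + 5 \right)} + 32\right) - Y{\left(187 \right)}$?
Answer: $2364$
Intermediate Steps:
$P{\left(t \right)} = -4$ ($P{\left(t \right)} = 1 - 5 = -4$)
$Y{\left(C \right)} = - 8 C$ ($Y{\left(C \right)} = - 4 \left(C + C\right) = - 4 \cdot 2 C = - 8 C$)
$31 \left(P{\left(-2 + 5 \right)} + 32\right) - Y{\left(187 \right)} = 31 \left(-4 + 32\right) - \left(-8\right) 187 = 31 \cdot 28 - -1496 = 868 + 1496 = 2364$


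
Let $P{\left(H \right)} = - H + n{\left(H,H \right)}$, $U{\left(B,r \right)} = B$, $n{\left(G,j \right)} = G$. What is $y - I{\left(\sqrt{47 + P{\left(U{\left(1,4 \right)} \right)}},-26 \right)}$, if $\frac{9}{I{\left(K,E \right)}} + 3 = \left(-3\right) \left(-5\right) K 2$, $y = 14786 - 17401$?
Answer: $- \frac{12287888}{4699} - \frac{30 \sqrt{47}}{4699} \approx -2615.0$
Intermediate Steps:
$y = -2615$ ($y = 14786 - 17401 = -2615$)
$P{\left(H \right)} = 0$ ($P{\left(H \right)} = - H + H = 0$)
$I{\left(K,E \right)} = \frac{9}{-3 + 30 K}$ ($I{\left(K,E \right)} = \frac{9}{-3 + \left(-3\right) \left(-5\right) K 2} = \frac{9}{-3 + 15 \cdot 2 K} = \frac{9}{-3 + 30 K}$)
$y - I{\left(\sqrt{47 + P{\left(U{\left(1,4 \right)} \right)}},-26 \right)} = -2615 - \frac{3}{-1 + 10 \sqrt{47 + 0}} = -2615 - \frac{3}{-1 + 10 \sqrt{47}}$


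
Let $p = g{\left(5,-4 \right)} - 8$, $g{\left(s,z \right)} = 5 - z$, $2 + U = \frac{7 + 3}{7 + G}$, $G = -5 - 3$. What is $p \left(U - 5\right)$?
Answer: $-17$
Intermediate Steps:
$G = -8$
$U = -12$ ($U = -2 + \frac{7 + 3}{7 - 8} = -2 + \frac{10}{-1} = -2 + 10 \left(-1\right) = -2 - 10 = -12$)
$p = 1$ ($p = \left(5 - -4\right) - 8 = \left(5 + 4\right) - 8 = 9 - 8 = 1$)
$p \left(U - 5\right) = 1 \left(-12 - 5\right) = 1 \left(-17\right) = -17$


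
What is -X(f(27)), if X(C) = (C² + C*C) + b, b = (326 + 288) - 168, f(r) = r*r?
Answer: -1063328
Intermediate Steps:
f(r) = r²
b = 446 (b = 614 - 168 = 446)
X(C) = 446 + 2*C² (X(C) = (C² + C*C) + 446 = (C² + C²) + 446 = 2*C² + 446 = 446 + 2*C²)
-X(f(27)) = -(446 + 2*(27²)²) = -(446 + 2*729²) = -(446 + 2*531441) = -(446 + 1062882) = -1*1063328 = -1063328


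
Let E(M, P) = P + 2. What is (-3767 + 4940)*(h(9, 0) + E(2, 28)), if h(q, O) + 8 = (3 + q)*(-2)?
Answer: -2346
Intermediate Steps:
E(M, P) = 2 + P
h(q, O) = -14 - 2*q (h(q, O) = -8 + (3 + q)*(-2) = -8 + (-6 - 2*q) = -14 - 2*q)
(-3767 + 4940)*(h(9, 0) + E(2, 28)) = (-3767 + 4940)*((-14 - 2*9) + (2 + 28)) = 1173*((-14 - 18) + 30) = 1173*(-32 + 30) = 1173*(-2) = -2346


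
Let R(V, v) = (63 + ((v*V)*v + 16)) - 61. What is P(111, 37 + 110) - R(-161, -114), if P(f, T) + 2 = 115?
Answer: 2092451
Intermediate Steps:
R(V, v) = 18 + V*v**2 (R(V, v) = (63 + ((V*v)*v + 16)) - 61 = (63 + (V*v**2 + 16)) - 61 = (63 + (16 + V*v**2)) - 61 = (79 + V*v**2) - 61 = 18 + V*v**2)
P(f, T) = 113 (P(f, T) = -2 + 115 = 113)
P(111, 37 + 110) - R(-161, -114) = 113 - (18 - 161*(-114)**2) = 113 - (18 - 161*12996) = 113 - (18 - 2092356) = 113 - 1*(-2092338) = 113 + 2092338 = 2092451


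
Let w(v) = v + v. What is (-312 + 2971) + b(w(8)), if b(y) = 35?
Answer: 2694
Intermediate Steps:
w(v) = 2*v
(-312 + 2971) + b(w(8)) = (-312 + 2971) + 35 = 2659 + 35 = 2694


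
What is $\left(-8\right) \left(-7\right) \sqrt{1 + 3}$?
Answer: $112$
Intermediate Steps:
$\left(-8\right) \left(-7\right) \sqrt{1 + 3} = 56 \sqrt{4} = 56 \cdot 2 = 112$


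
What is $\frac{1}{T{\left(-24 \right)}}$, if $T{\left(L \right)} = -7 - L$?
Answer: $\frac{1}{17} \approx 0.058824$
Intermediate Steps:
$\frac{1}{T{\left(-24 \right)}} = \frac{1}{-7 - -24} = \frac{1}{-7 + 24} = \frac{1}{17}$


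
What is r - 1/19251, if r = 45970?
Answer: 884968469/19251 ≈ 45970.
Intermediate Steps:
r - 1/19251 = 45970 - 1/19251 = 884968469/19251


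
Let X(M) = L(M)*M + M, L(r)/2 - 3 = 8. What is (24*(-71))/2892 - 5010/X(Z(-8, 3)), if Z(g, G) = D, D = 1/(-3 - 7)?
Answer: 12070834/5543 ≈ 2177.7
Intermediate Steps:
L(r) = 22 (L(r) = 6 + 2*8 = 6 + 16 = 22)
D = -⅒ (D = 1/(-10) = -⅒ ≈ -0.10000)
Z(g, G) = -⅒
X(M) = 23*M (X(M) = 22*M + M = 23*M)
(24*(-71))/2892 - 5010/X(Z(-8, 3)) = (24*(-71))/2892 - 5010/(23*(-⅒)) = -1704*1/2892 - 5010/(-23/10) = -142/241 - 5010*(-10/23) = -142/241 + 50100/23 = 12070834/5543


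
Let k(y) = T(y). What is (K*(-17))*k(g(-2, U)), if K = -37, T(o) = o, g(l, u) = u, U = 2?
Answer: 1258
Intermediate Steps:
k(y) = y
(K*(-17))*k(g(-2, U)) = -37*(-17)*2 = 629*2 = 1258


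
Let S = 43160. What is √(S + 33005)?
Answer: √76165 ≈ 275.98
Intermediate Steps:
√(S + 33005) = √(43160 + 33005) = √76165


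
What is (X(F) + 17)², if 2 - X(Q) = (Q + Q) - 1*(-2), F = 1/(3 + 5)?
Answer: 4489/16 ≈ 280.56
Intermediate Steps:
F = ⅛ (F = 1/8 = ⅛ ≈ 0.12500)
X(Q) = -2*Q (X(Q) = 2 - ((Q + Q) - 1*(-2)) = 2 - (2*Q + 2) = 2 - (2 + 2*Q) = 2 + (-2 - 2*Q) = -2*Q)
(X(F) + 17)² = (-2*⅛ + 17)² = (-¼ + 17)² = (67/4)² = 4489/16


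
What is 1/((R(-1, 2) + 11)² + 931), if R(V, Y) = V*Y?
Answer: 1/1012 ≈ 0.00098814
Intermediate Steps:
1/((R(-1, 2) + 11)² + 931) = 1/((-1*2 + 11)² + 931) = 1/((-2 + 11)² + 931) = 1/(9² + 931) = 1/(81 + 931) = 1/1012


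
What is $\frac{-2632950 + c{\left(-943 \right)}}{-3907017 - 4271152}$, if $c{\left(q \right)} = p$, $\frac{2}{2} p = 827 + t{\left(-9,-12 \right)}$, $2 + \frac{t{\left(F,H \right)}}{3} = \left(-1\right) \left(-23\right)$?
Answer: $\frac{2632060}{8178169} \approx 0.32184$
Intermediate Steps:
$t{\left(F,H \right)} = 63$ ($t{\left(F,H \right)} = -6 + 3 \left(\left(-1\right) \left(-23\right)\right) = -6 + 3 \cdot 23 = -6 + 69 = 63$)
$p = 890$ ($p = 827 + 63 = 890$)
$c{\left(q \right)} = 890$
$\frac{-2632950 + c{\left(-943 \right)}}{-3907017 - 4271152} = \frac{-2632950 + 890}{-3907017 - 4271152} = - \frac{2632060}{-8178169} = \left(-2632060\right) \left(- \frac{1}{8178169}\right) = \frac{2632060}{8178169}$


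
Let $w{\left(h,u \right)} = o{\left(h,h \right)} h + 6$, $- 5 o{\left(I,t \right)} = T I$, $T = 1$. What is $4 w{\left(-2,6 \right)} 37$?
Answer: $\frac{3848}{5} \approx 769.6$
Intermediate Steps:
$o{\left(I,t \right)} = - \frac{I}{5}$ ($o{\left(I,t \right)} = - \frac{1 I}{5} = - \frac{I}{5}$)
$w{\left(h,u \right)} = 6 - \frac{h^{2}}{5}$ ($w{\left(h,u \right)} = - \frac{h}{5} h + 6 = - \frac{h^{2}}{5} + 6 = 6 - \frac{h^{2}}{5}$)
$4 w{\left(-2,6 \right)} 37 = 4 \left(6 - \frac{\left(-2\right)^{2}}{5}\right) 37 = 4 \left(6 - \frac{4}{5}\right) 37 = 4 \cdot \frac{26}{5} \cdot 37 = \frac{104}{5} \cdot 37 = \frac{3848}{5}$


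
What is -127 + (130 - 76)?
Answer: -73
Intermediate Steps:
-127 + (130 - 76) = -127 + 54 = -73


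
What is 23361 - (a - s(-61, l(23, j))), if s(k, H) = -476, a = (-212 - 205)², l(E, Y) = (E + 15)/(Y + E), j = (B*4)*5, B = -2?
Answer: -151004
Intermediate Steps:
j = -40 (j = -2*4*5 = -8*5 = -40)
l(E, Y) = (15 + E)/(E + Y)
a = 173889 (a = (-417)² = 173889)
23361 - (a - s(-61, l(23, j))) = 23361 - (173889 - 1*(-476)) = 23361 - (173889 + 476) = 23361 - 1*174365 = 23361 - 174365 = -151004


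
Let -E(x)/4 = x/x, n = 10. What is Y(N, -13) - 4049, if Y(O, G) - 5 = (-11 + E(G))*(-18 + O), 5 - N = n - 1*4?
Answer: -3759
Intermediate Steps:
E(x) = -4 (E(x) = -4*x/x = -4*1 = -4)
N = -1 (N = 5 - (10 - 1*4) = 5 - (10 - 4) = 5 - 1*6 = 5 - 6 = -1)
Y(O, G) = 275 - 15*O (Y(O, G) = 5 + (-11 - 4)*(-18 + O) = 5 - 15*(-18 + O) = 5 + (270 - 15*O) = 275 - 15*O)
Y(N, -13) - 4049 = (275 - 15*(-1)) - 4049 = (275 + 15) - 4049 = 290 - 4049 = -3759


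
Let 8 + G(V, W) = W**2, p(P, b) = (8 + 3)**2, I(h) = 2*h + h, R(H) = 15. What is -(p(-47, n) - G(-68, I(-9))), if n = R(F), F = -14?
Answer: 600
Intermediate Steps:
n = 15
I(h) = 3*h
p(P, b) = 121 (p(P, b) = 11**2 = 121)
G(V, W) = -8 + W**2
-(p(-47, n) - G(-68, I(-9))) = -(121 - (-8 + (3*(-9))**2)) = -(121 - (-8 + (-27)**2)) = -(121 - (-8 + 729)) = -(121 - 1*721) = -(121 - 721) = -1*(-600) = 600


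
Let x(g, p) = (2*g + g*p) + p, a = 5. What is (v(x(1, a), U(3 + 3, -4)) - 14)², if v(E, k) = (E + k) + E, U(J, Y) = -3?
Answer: 49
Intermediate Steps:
x(g, p) = p + 2*g + g*p
v(E, k) = k + 2*E
(v(x(1, a), U(3 + 3, -4)) - 14)² = ((-3 + 2*(5 + 2*1 + 1*5)) - 14)² = ((-3 + 2*(5 + 2 + 5)) - 14)² = ((-3 + 2*12) - 14)² = ((-3 + 24) - 14)² = (21 - 14)² = 7² = 49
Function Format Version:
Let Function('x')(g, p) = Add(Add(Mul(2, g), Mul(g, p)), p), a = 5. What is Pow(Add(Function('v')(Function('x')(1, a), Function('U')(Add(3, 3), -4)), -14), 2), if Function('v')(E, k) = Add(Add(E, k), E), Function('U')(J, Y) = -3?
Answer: 49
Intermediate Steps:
Function('x')(g, p) = Add(p, Mul(2, g), Mul(g, p))
Function('v')(E, k) = Add(k, Mul(2, E))
Pow(Add(Function('v')(Function('x')(1, a), Function('U')(Add(3, 3), -4)), -14), 2) = Pow(Add(Add(-3, Mul(2, Add(5, Mul(2, 1), Mul(1, 5)))), -14), 2) = Pow(Add(Add(-3, Mul(2, Add(5, 2, 5))), -14), 2) = Pow(Add(Add(-3, Mul(2, 12)), -14), 2) = Pow(Add(Add(-3, 24), -14), 2) = Pow(Add(21, -14), 2) = Pow(7, 2) = 49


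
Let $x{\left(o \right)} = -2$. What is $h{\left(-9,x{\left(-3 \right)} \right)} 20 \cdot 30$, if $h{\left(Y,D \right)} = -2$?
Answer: $-1200$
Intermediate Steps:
$h{\left(-9,x{\left(-3 \right)} \right)} 20 \cdot 30 = \left(-2\right) 20 \cdot 30 = \left(-40\right) 30 = -1200$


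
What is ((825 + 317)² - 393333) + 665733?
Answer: 1576564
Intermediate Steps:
((825 + 317)² - 393333) + 665733 = (1142² - 393333) + 665733 = (1304164 - 393333) + 665733 = 910831 + 665733 = 1576564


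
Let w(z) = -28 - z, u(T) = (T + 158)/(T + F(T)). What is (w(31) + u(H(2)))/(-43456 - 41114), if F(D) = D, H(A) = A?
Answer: 19/84570 ≈ 0.00022467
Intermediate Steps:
u(T) = (158 + T)/(2*T) (u(T) = (T + 158)/(T + T) = (158 + T)/((2*T)) = (158 + T)*(1/(2*T)) = (158 + T)/(2*T))
(w(31) + u(H(2)))/(-43456 - 41114) = ((-28 - 1*31) + (½)*(158 + 2)/2)/(-43456 - 41114) = ((-28 - 31) + (½)*(½)*160)/(-84570) = (-59 + 40)*(-1/84570) = -19*(-1/84570) = 19/84570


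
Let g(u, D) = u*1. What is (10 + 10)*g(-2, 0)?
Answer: -40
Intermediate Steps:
g(u, D) = u
(10 + 10)*g(-2, 0) = (10 + 10)*(-2) = 20*(-2) = -40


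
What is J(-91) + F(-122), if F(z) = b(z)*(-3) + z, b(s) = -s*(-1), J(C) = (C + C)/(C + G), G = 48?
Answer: 10674/43 ≈ 248.23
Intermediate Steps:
J(C) = 2*C/(48 + C) (J(C) = (C + C)/(C + 48) = (2*C)/(48 + C) = 2*C/(48 + C))
b(s) = s
F(z) = -2*z (F(z) = z*(-3) + z = -3*z + z = -2*z)
J(-91) + F(-122) = 2*(-91)/(48 - 91) - 2*(-122) = 2*(-91)/(-43) + 244 = 2*(-91)*(-1/43) + 244 = 182/43 + 244 = 10674/43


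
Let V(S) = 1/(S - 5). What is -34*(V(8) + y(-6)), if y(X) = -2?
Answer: 170/3 ≈ 56.667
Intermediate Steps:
V(S) = 1/(-5 + S)
-34*(V(8) + y(-6)) = -34*(1/(-5 + 8) - 2) = -34*(1/3 - 2) = -34*(⅓ - 2) = -34*(-5/3) = 170/3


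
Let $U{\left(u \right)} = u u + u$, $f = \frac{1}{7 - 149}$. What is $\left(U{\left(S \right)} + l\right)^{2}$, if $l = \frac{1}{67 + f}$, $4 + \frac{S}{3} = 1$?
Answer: $\frac{469331866084}{90497169} \approx 5186.1$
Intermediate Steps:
$f = - \frac{1}{142}$ ($f = \frac{1}{-142} = - \frac{1}{142} \approx -0.0070423$)
$S = -9$ ($S = -12 + 3 \cdot 1 = -12 + 3 = -9$)
$U{\left(u \right)} = u + u^{2}$ ($U{\left(u \right)} = u^{2} + u = u + u^{2}$)
$l = \frac{142}{9513}$ ($l = \frac{1}{67 - \frac{1}{142}} = \frac{1}{\frac{9513}{142}} = \frac{142}{9513} \approx 0.014927$)
$\left(U{\left(S \right)} + l\right)^{2} = \left(- 9 \left(1 - 9\right) + \frac{142}{9513}\right)^{2} = \left(\left(-9\right) \left(-8\right) + \frac{142}{9513}\right)^{2} = \left(72 + \frac{142}{9513}\right)^{2} = \left(\frac{685078}{9513}\right)^{2} = \frac{469331866084}{90497169}$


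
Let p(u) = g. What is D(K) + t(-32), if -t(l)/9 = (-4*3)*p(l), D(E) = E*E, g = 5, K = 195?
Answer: 38565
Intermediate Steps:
p(u) = 5
D(E) = E²
t(l) = 540 (t(l) = -9*(-4*3)*5 = -(-108)*5 = -9*(-60) = 540)
D(K) + t(-32) = 195² + 540 = 38025 + 540 = 38565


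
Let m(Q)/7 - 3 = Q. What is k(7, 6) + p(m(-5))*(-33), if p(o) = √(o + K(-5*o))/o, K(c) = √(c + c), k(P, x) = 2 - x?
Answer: -4 + 33*I*√(14 - 2*√35)/14 ≈ -4.0 + 3.4706*I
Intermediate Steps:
m(Q) = 21 + 7*Q
K(c) = √2*√c (K(c) = √(2*c) = √2*√c)
p(o) = √(o + √10*√(-o))/o (p(o) = √(o + √2*√(-5*o))/o = √(o + √2*(√5*√(-o)))/o = √(o + √10*√(-o))/o)
k(7, 6) + p(m(-5))*(-33) = (2 - 1*6) + (√((21 + 7*(-5)) + √10*√(-(21 + 7*(-5))))/(21 + 7*(-5)))*(-33) = (2 - 6) + (√((21 - 35) + √10*√(-(21 - 35)))/(21 - 35))*(-33) = -4 + (√(-14 + √10*√(-1*(-14)))/(-14))*(-33) = -4 - √(-14 + √10*√14)/14*(-33) = -4 - √(-14 + 2*√35)/14*(-33) = -4 + 33*√(-14 + 2*√35)/14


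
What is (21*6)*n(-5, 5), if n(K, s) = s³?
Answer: 15750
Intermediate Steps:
(21*6)*n(-5, 5) = (21*6)*5³ = 126*125 = 15750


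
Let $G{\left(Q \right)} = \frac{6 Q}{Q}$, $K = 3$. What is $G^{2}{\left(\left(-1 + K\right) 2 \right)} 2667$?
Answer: $96012$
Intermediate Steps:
$G{\left(Q \right)} = 6$
$G^{2}{\left(\left(-1 + K\right) 2 \right)} 2667 = 6^{2} \cdot 2667 = 36 \cdot 2667 = 96012$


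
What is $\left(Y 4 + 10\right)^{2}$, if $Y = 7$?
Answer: $1444$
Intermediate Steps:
$\left(Y 4 + 10\right)^{2} = \left(7 \cdot 4 + 10\right)^{2} = \left(28 + 10\right)^{2} = 38^{2} = 1444$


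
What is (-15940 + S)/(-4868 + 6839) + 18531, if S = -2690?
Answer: 1352073/73 ≈ 18522.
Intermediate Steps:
(-15940 + S)/(-4868 + 6839) + 18531 = (-15940 - 2690)/(-4868 + 6839) + 18531 = -18630/1971 + 18531 = -18630*1/1971 + 18531 = -690/73 + 18531 = 1352073/73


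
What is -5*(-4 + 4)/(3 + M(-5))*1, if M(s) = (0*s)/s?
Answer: 0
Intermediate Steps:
M(s) = 0 (M(s) = 0/s = 0)
-5*(-4 + 4)/(3 + M(-5))*1 = -5*(-4 + 4)/(3 + 0)*1 = -0/3*1 = -5*0*1 = 0*1 = 0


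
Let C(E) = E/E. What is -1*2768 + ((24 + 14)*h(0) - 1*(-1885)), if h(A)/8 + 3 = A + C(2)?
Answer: -1491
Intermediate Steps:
C(E) = 1
h(A) = -16 + 8*A (h(A) = -24 + 8*(A + 1) = -24 + 8*(1 + A) = -24 + (8 + 8*A) = -16 + 8*A)
-1*2768 + ((24 + 14)*h(0) - 1*(-1885)) = -1*2768 + ((24 + 14)*(-16 + 8*0) - 1*(-1885)) = -2768 + (38*(-16 + 0) + 1885) = -2768 + (38*(-16) + 1885) = -2768 + (-608 + 1885) = -2768 + 1277 = -1491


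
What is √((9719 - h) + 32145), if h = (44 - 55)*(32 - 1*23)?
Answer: √41963 ≈ 204.85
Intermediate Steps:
h = -99 (h = -11*(32 - 23) = -11*9 = -99)
√((9719 - h) + 32145) = √((9719 - 1*(-99)) + 32145) = √((9719 + 99) + 32145) = √(9818 + 32145) = √41963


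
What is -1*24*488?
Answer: -11712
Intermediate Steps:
-1*24*488 = -24*488 = -11712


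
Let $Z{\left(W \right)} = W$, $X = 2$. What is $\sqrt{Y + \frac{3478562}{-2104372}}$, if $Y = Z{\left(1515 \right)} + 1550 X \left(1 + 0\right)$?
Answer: $\frac{\sqrt{5107415125102274}}{1052186} \approx 67.922$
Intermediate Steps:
$Y = 4615$ ($Y = 1515 + 1550 \cdot 2 \left(1 + 0\right) = 1515 + 1550 \cdot 2 \cdot 1 = 1515 + 1550 \cdot 2 = 1515 + 3100 = 4615$)
$\sqrt{Y + \frac{3478562}{-2104372}} = \sqrt{4615 + \frac{3478562}{-2104372}} = \sqrt{4615 + 3478562 \left(- \frac{1}{2104372}\right)} = \sqrt{4615 - \frac{1739281}{1052186}} = \sqrt{\frac{4854099109}{1052186}} = \frac{\sqrt{5107415125102274}}{1052186}$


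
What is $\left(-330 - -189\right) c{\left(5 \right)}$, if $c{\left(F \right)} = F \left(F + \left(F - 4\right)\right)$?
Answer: $-4230$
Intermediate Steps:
$c{\left(F \right)} = F \left(-4 + 2 F\right)$ ($c{\left(F \right)} = F \left(F + \left(F - 4\right)\right) = F \left(F + \left(-4 + F\right)\right) = F \left(-4 + 2 F\right)$)
$\left(-330 - -189\right) c{\left(5 \right)} = \left(-330 - -189\right) 2 \cdot 5 \left(-2 + 5\right) = \left(-330 + 189\right) 2 \cdot 5 \cdot 3 = \left(-141\right) 30 = -4230$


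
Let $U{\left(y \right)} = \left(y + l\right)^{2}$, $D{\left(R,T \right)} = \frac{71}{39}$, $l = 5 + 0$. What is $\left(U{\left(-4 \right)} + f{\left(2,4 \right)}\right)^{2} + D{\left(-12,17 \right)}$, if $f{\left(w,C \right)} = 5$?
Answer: $\frac{1475}{39} \approx 37.82$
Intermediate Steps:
$l = 5$
$D{\left(R,T \right)} = \frac{71}{39}$ ($D{\left(R,T \right)} = 71 \cdot \frac{1}{39} = \frac{71}{39}$)
$U{\left(y \right)} = \left(5 + y\right)^{2}$ ($U{\left(y \right)} = \left(y + 5\right)^{2} = \left(5 + y\right)^{2}$)
$\left(U{\left(-4 \right)} + f{\left(2,4 \right)}\right)^{2} + D{\left(-12,17 \right)} = \left(\left(5 - 4\right)^{2} + 5\right)^{2} + \frac{71}{39} = \left(1^{2} + 5\right)^{2} + \frac{71}{39} = \left(1 + 5\right)^{2} + \frac{71}{39} = 6^{2} + \frac{71}{39} = 36 + \frac{71}{39} = \frac{1475}{39}$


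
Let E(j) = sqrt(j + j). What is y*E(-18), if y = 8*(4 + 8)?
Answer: 576*I ≈ 576.0*I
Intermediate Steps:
E(j) = sqrt(2)*sqrt(j) (E(j) = sqrt(2*j) = sqrt(2)*sqrt(j))
y = 96 (y = 8*12 = 96)
y*E(-18) = 96*(sqrt(2)*sqrt(-18)) = 96*(sqrt(2)*(3*I*sqrt(2))) = 96*(6*I) = 576*I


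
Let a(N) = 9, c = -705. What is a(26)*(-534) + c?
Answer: -5511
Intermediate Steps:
a(26)*(-534) + c = 9*(-534) - 705 = -4806 - 705 = -5511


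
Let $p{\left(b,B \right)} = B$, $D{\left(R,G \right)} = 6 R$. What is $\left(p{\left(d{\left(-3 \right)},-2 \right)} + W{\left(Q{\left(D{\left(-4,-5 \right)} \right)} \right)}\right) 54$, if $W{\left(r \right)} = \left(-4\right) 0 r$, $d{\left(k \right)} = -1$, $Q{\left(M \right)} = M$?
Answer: $-108$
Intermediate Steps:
$W{\left(r \right)} = 0$ ($W{\left(r \right)} = 0 r = 0$)
$\left(p{\left(d{\left(-3 \right)},-2 \right)} + W{\left(Q{\left(D{\left(-4,-5 \right)} \right)} \right)}\right) 54 = \left(-2 + 0\right) 54 = \left(-2\right) 54 = -108$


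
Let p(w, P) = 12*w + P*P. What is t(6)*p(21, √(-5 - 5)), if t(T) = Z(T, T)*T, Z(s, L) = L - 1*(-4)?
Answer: 14520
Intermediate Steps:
Z(s, L) = 4 + L (Z(s, L) = L + 4 = 4 + L)
t(T) = T*(4 + T) (t(T) = (4 + T)*T = T*(4 + T))
p(w, P) = P² + 12*w (p(w, P) = 12*w + P² = P² + 12*w)
t(6)*p(21, √(-5 - 5)) = (6*(4 + 6))*((√(-5 - 5))² + 12*21) = (6*10)*((√(-10))² + 252) = 60*((I*√10)² + 252) = 60*(-10 + 252) = 60*242 = 14520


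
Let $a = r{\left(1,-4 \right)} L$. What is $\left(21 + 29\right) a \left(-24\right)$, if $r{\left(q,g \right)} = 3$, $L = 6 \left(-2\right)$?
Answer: $43200$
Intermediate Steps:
$L = -12$
$a = -36$ ($a = 3 \left(-12\right) = -36$)
$\left(21 + 29\right) a \left(-24\right) = \left(21 + 29\right) \left(-36\right) \left(-24\right) = 50 \left(-36\right) \left(-24\right) = \left(-1800\right) \left(-24\right) = 43200$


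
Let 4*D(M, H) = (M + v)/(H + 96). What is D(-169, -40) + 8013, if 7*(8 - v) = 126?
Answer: 1794733/224 ≈ 8012.2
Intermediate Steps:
v = -10 (v = 8 - ⅐*126 = 8 - 18 = -10)
D(M, H) = (-10 + M)/(4*(96 + H)) (D(M, H) = ((M - 10)/(H + 96))/4 = ((-10 + M)/(96 + H))/4 = (-10 + M)/(4*(96 + H)))
D(-169, -40) + 8013 = (-10 - 169)/(4*(96 - 40)) + 8013 = (¼)*(-179)/56 + 8013 = (¼)*(1/56)*(-179) + 8013 = -179/224 + 8013 = 1794733/224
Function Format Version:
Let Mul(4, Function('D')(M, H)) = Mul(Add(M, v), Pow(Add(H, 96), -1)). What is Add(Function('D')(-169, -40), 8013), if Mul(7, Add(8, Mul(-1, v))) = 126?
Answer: Rational(1794733, 224) ≈ 8012.2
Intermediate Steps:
v = -10 (v = Add(8, Mul(Rational(-1, 7), 126)) = Add(8, -18) = -10)
Function('D')(M, H) = Mul(Rational(1, 4), Pow(Add(96, H), -1), Add(-10, M)) (Function('D')(M, H) = Mul(Rational(1, 4), Mul(Add(M, -10), Pow(Add(H, 96), -1))) = Mul(Rational(1, 4), Mul(Add(-10, M), Pow(Add(96, H), -1))) = Mul(Rational(1, 4), Mul(Pow(Add(96, H), -1), Add(-10, M))) = Mul(Rational(1, 4), Pow(Add(96, H), -1), Add(-10, M)))
Add(Function('D')(-169, -40), 8013) = Add(Mul(Rational(1, 4), Pow(Add(96, -40), -1), Add(-10, -169)), 8013) = Add(Mul(Rational(1, 4), Pow(56, -1), -179), 8013) = Add(Mul(Rational(1, 4), Rational(1, 56), -179), 8013) = Add(Rational(-179, 224), 8013) = Rational(1794733, 224)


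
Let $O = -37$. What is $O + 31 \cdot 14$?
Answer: $397$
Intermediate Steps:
$O + 31 \cdot 14 = -37 + 31 \cdot 14 = -37 + 434 = 397$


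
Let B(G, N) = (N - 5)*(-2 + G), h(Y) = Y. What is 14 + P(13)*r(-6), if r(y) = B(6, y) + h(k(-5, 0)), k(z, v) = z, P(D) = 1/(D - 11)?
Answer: -21/2 ≈ -10.500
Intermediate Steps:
P(D) = 1/(-11 + D)
B(G, N) = (-5 + N)*(-2 + G)
r(y) = -25 + 4*y (r(y) = (10 - 5*6 - 2*y + 6*y) - 5 = (10 - 30 - 2*y + 6*y) - 5 = (-20 + 4*y) - 5 = -25 + 4*y)
14 + P(13)*r(-6) = 14 + (-25 + 4*(-6))/(-11 + 13) = 14 + (-25 - 24)/2 = 14 + (½)*(-49) = 14 - 49/2 = -21/2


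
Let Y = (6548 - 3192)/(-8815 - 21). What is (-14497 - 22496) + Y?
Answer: -81718376/2209 ≈ -36993.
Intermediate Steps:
Y = -839/2209 (Y = 3356/(-8836) = 3356*(-1/8836) = -839/2209 ≈ -0.37981)
(-14497 - 22496) + Y = (-14497 - 22496) - 839/2209 = -36993 - 839/2209 = -81718376/2209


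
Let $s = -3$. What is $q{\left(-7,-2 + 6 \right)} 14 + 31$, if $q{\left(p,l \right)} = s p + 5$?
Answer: $395$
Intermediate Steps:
$q{\left(p,l \right)} = 5 - 3 p$ ($q{\left(p,l \right)} = - 3 p + 5 = 5 - 3 p$)
$q{\left(-7,-2 + 6 \right)} 14 + 31 = \left(5 - -21\right) 14 + 31 = \left(5 + 21\right) 14 + 31 = 26 \cdot 14 + 31 = 364 + 31 = 395$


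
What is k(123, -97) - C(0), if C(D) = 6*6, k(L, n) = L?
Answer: 87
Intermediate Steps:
C(D) = 36
k(123, -97) - C(0) = 123 - 1*36 = 123 - 36 = 87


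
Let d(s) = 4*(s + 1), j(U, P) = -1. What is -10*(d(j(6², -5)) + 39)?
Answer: -390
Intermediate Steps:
d(s) = 4 + 4*s (d(s) = 4*(1 + s) = 4 + 4*s)
-10*(d(j(6², -5)) + 39) = -10*((4 + 4*(-1)) + 39) = -10*((4 - 4) + 39) = -10*(0 + 39) = -10*39 = -390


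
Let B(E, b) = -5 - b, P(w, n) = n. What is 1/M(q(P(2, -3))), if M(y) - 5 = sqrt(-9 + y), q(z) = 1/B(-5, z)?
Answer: 10/69 - I*sqrt(38)/69 ≈ 0.14493 - 0.089339*I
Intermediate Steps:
q(z) = 1/(-5 - z)
M(y) = 5 + sqrt(-9 + y)
1/M(q(P(2, -3))) = 1/(5 + sqrt(-9 - 1/(5 - 3))) = 1/(5 + sqrt(-9 - 1/2)) = 1/(5 + sqrt(-19/2)) = 1/(5 + I*sqrt(38)/2)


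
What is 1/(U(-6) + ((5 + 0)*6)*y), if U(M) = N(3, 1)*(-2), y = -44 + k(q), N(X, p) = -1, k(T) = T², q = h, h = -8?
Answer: 1/602 ≈ 0.0016611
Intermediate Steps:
q = -8
y = 20 (y = -44 + (-8)² = -44 + 64 = 20)
U(M) = 2 (U(M) = -1*(-2) = 2)
1/(U(-6) + ((5 + 0)*6)*y) = 1/(2 + ((5 + 0)*6)*20) = 1/(2 + (5*6)*20) = 1/(2 + 30*20) = 1/(2 + 600) = 1/602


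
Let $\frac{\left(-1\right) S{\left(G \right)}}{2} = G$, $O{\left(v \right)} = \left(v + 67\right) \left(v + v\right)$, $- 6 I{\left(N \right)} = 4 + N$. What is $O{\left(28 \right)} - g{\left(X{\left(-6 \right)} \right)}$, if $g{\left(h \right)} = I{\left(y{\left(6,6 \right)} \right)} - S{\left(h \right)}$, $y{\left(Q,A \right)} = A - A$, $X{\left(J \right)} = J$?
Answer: $\frac{15998}{3} \approx 5332.7$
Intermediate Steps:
$y{\left(Q,A \right)} = 0$
$I{\left(N \right)} = - \frac{2}{3} - \frac{N}{6}$ ($I{\left(N \right)} = - \frac{4 + N}{6} = - \frac{2}{3} - \frac{N}{6}$)
$O{\left(v \right)} = 2 v \left(67 + v\right)$ ($O{\left(v \right)} = \left(67 + v\right) 2 v = 2 v \left(67 + v\right)$)
$S{\left(G \right)} = - 2 G$
$g{\left(h \right)} = - \frac{2}{3} + 2 h$ ($g{\left(h \right)} = \left(- \frac{2}{3} - 0\right) - - 2 h = \left(- \frac{2}{3} + 0\right) + 2 h = - \frac{2}{3} + 2 h$)
$O{\left(28 \right)} - g{\left(X{\left(-6 \right)} \right)} = 2 \cdot 28 \left(67 + 28\right) - \left(- \frac{2}{3} + 2 \left(-6\right)\right) = 2 \cdot 28 \cdot 95 - \left(- \frac{2}{3} - 12\right) = 5320 - - \frac{38}{3} = 5320 + \frac{38}{3} = \frac{15998}{3}$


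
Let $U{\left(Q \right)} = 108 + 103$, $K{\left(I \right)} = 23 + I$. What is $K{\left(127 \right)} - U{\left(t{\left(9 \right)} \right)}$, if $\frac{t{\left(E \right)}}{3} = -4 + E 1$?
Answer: $-61$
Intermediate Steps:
$t{\left(E \right)} = -12 + 3 E$ ($t{\left(E \right)} = 3 \left(-4 + E 1\right) = 3 \left(-4 + E\right) = -12 + 3 E$)
$U{\left(Q \right)} = 211$
$K{\left(127 \right)} - U{\left(t{\left(9 \right)} \right)} = \left(23 + 127\right) - 211 = 150 - 211 = -61$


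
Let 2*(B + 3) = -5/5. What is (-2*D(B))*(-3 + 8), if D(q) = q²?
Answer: -245/2 ≈ -122.50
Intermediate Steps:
B = -7/2 (B = -3 + (-5/5)/2 = -3 + (-5*⅕)/2 = -3 + (½)*(-1) = -3 - ½ = -7/2 ≈ -3.5000)
(-2*D(B))*(-3 + 8) = (-2*(-7/2)²)*(-3 + 8) = -2*49/4*5 = -49/2*5 = -245/2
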